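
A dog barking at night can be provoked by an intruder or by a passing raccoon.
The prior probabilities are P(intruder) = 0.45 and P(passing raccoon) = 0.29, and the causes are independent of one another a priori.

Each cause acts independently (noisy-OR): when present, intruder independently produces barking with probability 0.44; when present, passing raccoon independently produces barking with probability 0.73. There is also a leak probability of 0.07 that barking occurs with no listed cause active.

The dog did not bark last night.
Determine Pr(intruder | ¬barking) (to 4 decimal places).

Pr(intruder | ¬barking) ≈ 0.3142

Under noisy-OR, P(barking | causes) = 1 − (1−0.07)·∏(1−qᵢ) over the active causes.
Enumerate the 4 (intruder, passing raccoon) configurations and weight by the priors:
  P(¬barking) = 0.93·0.55·0.71 + 0.2511·0.55·0.29 + 0.5208·0.45·0.71 + 0.140616·0.45·0.29
        = 0.363165 + 0.040050 + 0.166396 + 0.018350 = 0.587961
The terms with intruder present sum to 0.184746, so
  P(intruder | ¬barking) = 0.184746 / 0.587961 ≈ 0.3142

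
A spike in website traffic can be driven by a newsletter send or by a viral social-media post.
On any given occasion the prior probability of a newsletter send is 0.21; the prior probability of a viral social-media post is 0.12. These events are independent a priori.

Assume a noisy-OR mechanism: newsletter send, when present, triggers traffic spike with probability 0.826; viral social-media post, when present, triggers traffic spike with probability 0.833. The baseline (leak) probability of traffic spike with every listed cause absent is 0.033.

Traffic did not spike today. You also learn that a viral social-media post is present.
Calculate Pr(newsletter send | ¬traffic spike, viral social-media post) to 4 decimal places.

Pr(newsletter send | ¬traffic spike, viral social-media post) ≈ 0.0442

Under noisy-OR, P(traffic spike | causes) = 1 − (1−0.033)·∏(1−qᵢ) over the active causes.
P(¬traffic spike | viral social-media post) = 0.161489·0.79 + 0.028099·0.21 = 0.127576 + 0.005901 = 0.133477
The newsletter send-present share is 0.028099·0.21 = 0.005901.
Hence the posterior is 0.005901/0.133477 ≈ 0.0442.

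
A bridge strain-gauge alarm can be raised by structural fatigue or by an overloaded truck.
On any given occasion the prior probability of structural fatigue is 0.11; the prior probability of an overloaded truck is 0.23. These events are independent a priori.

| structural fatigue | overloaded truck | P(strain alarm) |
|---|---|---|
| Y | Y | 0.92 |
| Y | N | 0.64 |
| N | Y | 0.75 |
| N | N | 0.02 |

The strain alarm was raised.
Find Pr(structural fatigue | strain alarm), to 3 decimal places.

P(strain alarm) = 0.02·0.89·0.77 + 0.75·0.89·0.23 + 0.64·0.11·0.77 + 0.92·0.11·0.23 = 0.013706 + 0.153525 + 0.054208 + 0.023276 = 0.244715
The structural fatigue-present share is 0.054208 + 0.023276 = 0.077484.
So P(structural fatigue | strain alarm) = 0.077484/0.244715 ≈ 0.317.

Pr(structural fatigue | strain alarm) ≈ 0.317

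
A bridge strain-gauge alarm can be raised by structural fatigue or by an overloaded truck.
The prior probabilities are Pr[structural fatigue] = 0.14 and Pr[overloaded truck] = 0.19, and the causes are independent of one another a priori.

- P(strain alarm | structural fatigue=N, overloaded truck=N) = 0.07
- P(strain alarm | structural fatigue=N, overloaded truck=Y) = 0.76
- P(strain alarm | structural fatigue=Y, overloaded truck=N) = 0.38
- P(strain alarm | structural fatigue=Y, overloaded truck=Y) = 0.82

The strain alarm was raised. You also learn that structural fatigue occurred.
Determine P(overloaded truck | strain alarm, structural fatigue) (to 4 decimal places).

P(overloaded truck | strain alarm, structural fatigue) ≈ 0.3361

For the numerator, keep only overloaded truck=true terms: 0.82·0.19 = 0.155800
Denominator P(strain alarm | structural fatigue): 0.38·0.81 + 0.82·0.19 = 0.463600
P(overloaded truck | strain alarm, structural fatigue) = 0.155800/0.463600 ≈ 0.3361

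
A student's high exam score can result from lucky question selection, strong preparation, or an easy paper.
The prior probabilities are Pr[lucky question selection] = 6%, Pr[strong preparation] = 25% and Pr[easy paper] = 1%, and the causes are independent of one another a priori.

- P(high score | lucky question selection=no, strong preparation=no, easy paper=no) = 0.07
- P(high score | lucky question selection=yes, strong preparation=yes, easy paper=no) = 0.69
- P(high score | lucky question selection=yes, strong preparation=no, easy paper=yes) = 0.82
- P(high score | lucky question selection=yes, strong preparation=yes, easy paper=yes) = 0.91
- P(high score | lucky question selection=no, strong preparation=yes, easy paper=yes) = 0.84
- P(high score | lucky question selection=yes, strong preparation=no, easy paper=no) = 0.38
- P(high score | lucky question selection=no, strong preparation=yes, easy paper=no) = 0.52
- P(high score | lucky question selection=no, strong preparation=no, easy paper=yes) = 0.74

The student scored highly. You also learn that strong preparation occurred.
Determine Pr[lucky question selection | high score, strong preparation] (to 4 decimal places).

Pr[lucky question selection | high score, strong preparation] ≈ 0.0779

Weight on lucky question selection=true, given the evidence: 0.040986 + 0.000546 = 0.041532
Denominator P(high score | strong preparation): 0.52*0.94*0.99 + 0.84*0.94*0.01 + 0.69*0.06*0.99 + 0.91*0.06*0.01 = 0.533340
Posterior = 0.041532 / 0.533340 ≈ 0.0779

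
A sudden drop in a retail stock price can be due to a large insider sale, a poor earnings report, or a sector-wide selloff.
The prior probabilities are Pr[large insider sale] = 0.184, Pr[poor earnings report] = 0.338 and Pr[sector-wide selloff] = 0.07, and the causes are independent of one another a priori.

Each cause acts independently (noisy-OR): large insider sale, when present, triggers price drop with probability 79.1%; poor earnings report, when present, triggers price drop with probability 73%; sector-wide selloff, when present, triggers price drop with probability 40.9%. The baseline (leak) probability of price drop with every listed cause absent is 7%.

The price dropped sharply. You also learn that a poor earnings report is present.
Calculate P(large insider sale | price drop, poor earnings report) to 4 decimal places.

P(large insider sale | price drop, poor earnings report) ≈ 0.2206

Under noisy-OR, P(price drop | causes) = 1 − (1−0.07)·∏(1−qᵢ) over the active causes.
Enumerate the 4 (large insider sale, sector-wide selloff) configurations and weight by the priors:
  P(price drop | poor earnings report) = 0.7489*0.816*0.93 + 0.8516*0.816*0.07 + 0.94752*0.184*0.93 + 0.968984*0.184*0.07
        = 0.568325 + 0.048643 + 0.162140 + 0.012481 = 0.791589
Keeping only the large insider sale-present terms gives 0.174621, so
  P(large insider sale | price drop, poor earnings report) = 0.174621 / 0.791589 ≈ 0.2206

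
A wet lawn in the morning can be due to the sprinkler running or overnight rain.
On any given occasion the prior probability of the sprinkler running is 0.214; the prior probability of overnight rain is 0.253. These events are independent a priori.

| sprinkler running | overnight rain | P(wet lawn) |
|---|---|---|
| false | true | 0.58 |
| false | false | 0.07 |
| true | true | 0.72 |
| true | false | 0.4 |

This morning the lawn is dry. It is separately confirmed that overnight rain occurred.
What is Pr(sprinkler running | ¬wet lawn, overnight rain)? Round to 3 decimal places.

Pr(sprinkler running | ¬wet lawn, overnight rain) ≈ 0.154

By total probability over both values of sprinkler running:
  P(¬wet lawn | overnight rain) = 0.42*0.786 + 0.28*0.214
        = 0.330120 + 0.059920 = 0.390040
Keeping only the sprinkler running-present terms gives 0.059920, so
  P(sprinkler running | ¬wet lawn, overnight rain) = 0.059920 / 0.390040 ≈ 0.154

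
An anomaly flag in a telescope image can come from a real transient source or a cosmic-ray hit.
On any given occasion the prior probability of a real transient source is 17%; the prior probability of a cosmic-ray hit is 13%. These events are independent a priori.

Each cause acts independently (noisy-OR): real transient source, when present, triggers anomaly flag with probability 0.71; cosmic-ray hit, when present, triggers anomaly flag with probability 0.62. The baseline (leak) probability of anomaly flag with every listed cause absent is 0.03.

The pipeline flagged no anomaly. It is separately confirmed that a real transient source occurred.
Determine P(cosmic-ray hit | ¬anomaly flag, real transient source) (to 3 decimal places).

Under noisy-OR, P(anomaly flag | causes) = 1 − (1−0.03)·∏(1−qᵢ) over the active causes.
Weight on cosmic-ray hit=true, given the evidence: 0.106894×0.13 = 0.013896
Normalizer over all consistent configurations: 0.2813×0.87 + 0.106894×0.13 = 0.258627
Posterior = 0.013896 / 0.258627 ≈ 0.054

P(cosmic-ray hit | ¬anomaly flag, real transient source) ≈ 0.054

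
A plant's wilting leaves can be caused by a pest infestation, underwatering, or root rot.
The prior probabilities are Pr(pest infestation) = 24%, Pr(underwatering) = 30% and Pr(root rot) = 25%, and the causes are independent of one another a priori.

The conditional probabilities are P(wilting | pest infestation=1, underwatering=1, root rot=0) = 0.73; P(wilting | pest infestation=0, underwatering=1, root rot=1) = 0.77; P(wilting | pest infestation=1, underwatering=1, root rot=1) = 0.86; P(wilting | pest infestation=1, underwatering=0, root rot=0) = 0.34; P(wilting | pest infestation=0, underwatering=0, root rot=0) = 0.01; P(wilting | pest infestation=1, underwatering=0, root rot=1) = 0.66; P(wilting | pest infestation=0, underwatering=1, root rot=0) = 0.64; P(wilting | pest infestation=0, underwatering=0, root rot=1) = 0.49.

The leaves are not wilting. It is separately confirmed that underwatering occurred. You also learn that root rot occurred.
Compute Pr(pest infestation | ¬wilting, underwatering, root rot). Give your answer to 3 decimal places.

By total probability over both values of pest infestation:
  P(¬wilting | underwatering, root rot) = 0.23·0.76 + 0.14·0.24
        = 0.174800 + 0.033600 = 0.208400
The terms with pest infestation present sum to 0.033600, so
  P(pest infestation | ¬wilting, underwatering, root rot) = 0.033600 / 0.208400 ≈ 0.161

Pr(pest infestation | ¬wilting, underwatering, root rot) ≈ 0.161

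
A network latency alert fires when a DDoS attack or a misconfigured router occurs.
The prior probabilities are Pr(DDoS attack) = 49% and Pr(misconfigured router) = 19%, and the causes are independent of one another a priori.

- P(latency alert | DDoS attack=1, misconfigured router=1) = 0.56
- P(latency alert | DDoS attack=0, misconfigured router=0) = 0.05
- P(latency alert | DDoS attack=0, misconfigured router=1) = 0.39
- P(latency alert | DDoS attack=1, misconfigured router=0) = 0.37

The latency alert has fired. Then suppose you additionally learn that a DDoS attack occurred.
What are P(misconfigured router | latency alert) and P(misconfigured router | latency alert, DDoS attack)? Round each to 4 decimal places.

P(misconfigured router | latency alert) ≈ 0.3493; P(misconfigured router | latency alert, DDoS attack) ≈ 0.2620

Sum P(latency alert|·) weighted by the priors over the 4 (DDoS attack, misconfigured router) configurations:
  P(latency alert) = 0.05*0.51*0.81 + 0.39*0.51*0.19 + 0.37*0.49*0.81 + 0.56*0.49*0.19
        = 0.020655 + 0.037791 + 0.146853 + 0.052136 = 0.257435
The terms with misconfigured router present sum to 0.089927, so
  P(misconfigured router | latency alert) = 0.089927 / 0.257435 ≈ 0.3493

Now condition on the additional information:
Numerator (weight on configurations with misconfigured router): 0.56·0.19 = 0.106400
Denominator P(latency alert | DDoS attack): 0.37·0.81 + 0.56·0.19 = 0.406100
Posterior = 0.106400 / 0.406100 ≈ 0.2620
This is intercausal reasoning (explaining away): once DDoS attack accounts for the latency alert, misconfigured router becomes less likely.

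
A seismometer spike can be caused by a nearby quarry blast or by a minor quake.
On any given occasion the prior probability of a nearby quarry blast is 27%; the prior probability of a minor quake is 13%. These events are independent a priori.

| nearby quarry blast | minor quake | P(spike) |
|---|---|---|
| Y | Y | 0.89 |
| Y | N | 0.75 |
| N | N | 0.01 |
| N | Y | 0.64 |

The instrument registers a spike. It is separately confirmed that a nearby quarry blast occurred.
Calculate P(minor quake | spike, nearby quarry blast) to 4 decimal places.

P(minor quake | spike, nearby quarry blast) ≈ 0.1506

P(spike | nearby quarry blast) = 0.75·0.87 + 0.89·0.13 = 0.652500 + 0.115700 = 0.768200
Restricting to configurations with minor quake present: 0.89·0.13 = 0.115700.
P(minor quake | spike, nearby quarry blast) = 0.115700 / 0.768200 ≈ 0.1506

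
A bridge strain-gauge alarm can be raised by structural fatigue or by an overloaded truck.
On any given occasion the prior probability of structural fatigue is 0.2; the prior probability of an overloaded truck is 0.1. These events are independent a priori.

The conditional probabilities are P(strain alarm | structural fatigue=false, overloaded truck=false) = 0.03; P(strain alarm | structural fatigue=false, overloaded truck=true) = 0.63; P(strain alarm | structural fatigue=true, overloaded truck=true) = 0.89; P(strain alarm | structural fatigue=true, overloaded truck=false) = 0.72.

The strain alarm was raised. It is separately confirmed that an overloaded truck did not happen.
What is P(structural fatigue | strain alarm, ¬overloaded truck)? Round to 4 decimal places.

Sum P(strain alarm|·) weighted by the priors over both values of structural fatigue:
  P(strain alarm | ¬overloaded truck) = 0.03×0.8 + 0.72×0.2
        = 0.024000 + 0.144000 = 0.168000
Keeping only the structural fatigue-present terms gives 0.144000, so
  P(structural fatigue | strain alarm, ¬overloaded truck) = 0.144000 / 0.168000 ≈ 0.8571

P(structural fatigue | strain alarm, ¬overloaded truck) ≈ 0.8571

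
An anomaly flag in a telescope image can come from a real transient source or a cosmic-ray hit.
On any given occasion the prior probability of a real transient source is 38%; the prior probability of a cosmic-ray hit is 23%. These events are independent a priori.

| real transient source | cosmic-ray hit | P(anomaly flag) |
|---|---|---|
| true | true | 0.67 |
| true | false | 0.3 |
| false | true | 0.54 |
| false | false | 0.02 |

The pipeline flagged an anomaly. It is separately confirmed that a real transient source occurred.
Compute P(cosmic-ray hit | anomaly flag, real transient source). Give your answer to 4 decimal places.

P(cosmic-ray hit | anomaly flag, real transient source) ≈ 0.4002

By total probability over both values of cosmic-ray hit:
  P(anomaly flag | real transient source) = 0.3×0.77 + 0.67×0.23
        = 0.231000 + 0.154100 = 0.385100
Keeping only the cosmic-ray hit-present terms gives 0.154100, so
  P(cosmic-ray hit | anomaly flag, real transient source) = 0.154100 / 0.385100 ≈ 0.4002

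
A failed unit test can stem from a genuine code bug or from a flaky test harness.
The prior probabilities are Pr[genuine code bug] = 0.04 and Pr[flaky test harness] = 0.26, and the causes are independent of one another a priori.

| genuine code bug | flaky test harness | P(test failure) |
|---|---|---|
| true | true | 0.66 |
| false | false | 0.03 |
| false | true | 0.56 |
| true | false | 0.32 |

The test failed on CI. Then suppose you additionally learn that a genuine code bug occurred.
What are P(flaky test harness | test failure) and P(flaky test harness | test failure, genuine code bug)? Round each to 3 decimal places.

Weight on flaky test harness=true, given the evidence: 0.139776 + 0.006864 = 0.146640
The normalizing constant is 0.03*0.96*0.74 + 0.56*0.96*0.26 + 0.32*0.04*0.74 + 0.66*0.04*0.26 = 0.177424
P(flaky test harness | test failure) = 0.146640/0.177424 ≈ 0.826

With the extra evidence:
Enumerate both values of flaky test harness and weight by the priors:
  P(test failure | genuine code bug) = 0.32·0.74 + 0.66·0.26
        = 0.236800 + 0.171600 = 0.408400
Keeping only the flaky test harness-present terms gives 0.171600, so
  P(flaky test harness | test failure, genuine code bug) = 0.171600 / 0.408400 ≈ 0.420
— genuine code bug explains away the evidence for flaky test harness.

P(flaky test harness | test failure) ≈ 0.826; P(flaky test harness | test failure, genuine code bug) ≈ 0.420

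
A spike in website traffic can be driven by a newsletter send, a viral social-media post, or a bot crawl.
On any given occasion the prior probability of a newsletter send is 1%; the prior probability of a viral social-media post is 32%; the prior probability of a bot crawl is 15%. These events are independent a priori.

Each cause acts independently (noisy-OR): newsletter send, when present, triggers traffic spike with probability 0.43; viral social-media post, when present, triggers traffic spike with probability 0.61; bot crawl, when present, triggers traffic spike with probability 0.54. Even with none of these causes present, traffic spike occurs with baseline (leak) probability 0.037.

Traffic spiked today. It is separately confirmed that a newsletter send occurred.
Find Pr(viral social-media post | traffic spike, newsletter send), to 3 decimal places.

Pr(viral social-media post | traffic spike, newsletter send) ≈ 0.433

Under noisy-OR, P(traffic spike | causes) = 1 − (1−0.037)·∏(1−qᵢ) over the active causes.
Numerator (weight on configurations with viral social-media post): 0.213772 + 0.043273 = 0.257045
Denominator P(traffic spike | newsletter send): 0.45109×0.68×0.85 + 0.747501×0.68×0.15 + 0.785925×0.32×0.85 + 0.901526×0.32×0.15 = 0.594020
Posterior = 0.257045 / 0.594020 ≈ 0.433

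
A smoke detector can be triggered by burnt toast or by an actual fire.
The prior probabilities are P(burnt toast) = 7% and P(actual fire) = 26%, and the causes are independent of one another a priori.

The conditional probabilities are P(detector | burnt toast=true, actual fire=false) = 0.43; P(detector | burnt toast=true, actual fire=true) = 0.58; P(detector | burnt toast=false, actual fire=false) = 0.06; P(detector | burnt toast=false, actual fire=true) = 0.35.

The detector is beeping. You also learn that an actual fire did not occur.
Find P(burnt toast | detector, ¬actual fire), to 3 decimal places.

P(burnt toast | detector, ¬actual fire) ≈ 0.350

Sum P(detector|·) weighted by the priors over both values of burnt toast:
  P(detector | ¬actual fire) = 0.06*0.93 + 0.43*0.07
        = 0.055800 + 0.030100 = 0.085900
Keeping only the burnt toast-present terms gives 0.030100, so
  P(burnt toast | detector, ¬actual fire) = 0.030100 / 0.085900 ≈ 0.350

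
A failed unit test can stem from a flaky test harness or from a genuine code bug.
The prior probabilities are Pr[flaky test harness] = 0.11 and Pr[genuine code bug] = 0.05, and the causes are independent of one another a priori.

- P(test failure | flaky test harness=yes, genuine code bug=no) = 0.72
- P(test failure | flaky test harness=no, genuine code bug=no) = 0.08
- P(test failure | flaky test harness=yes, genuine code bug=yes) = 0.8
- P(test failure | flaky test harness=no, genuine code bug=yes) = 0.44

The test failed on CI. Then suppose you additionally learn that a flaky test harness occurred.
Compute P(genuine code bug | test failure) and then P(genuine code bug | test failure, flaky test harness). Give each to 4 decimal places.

P(genuine code bug | test failure) ≈ 0.1437; P(genuine code bug | test failure, flaky test harness) ≈ 0.0552

For the numerator, keep only genuine code bug=true terms: 0.019580 + 0.004400 = 0.023980
Denominator P(test failure): 0.08×0.89×0.95 + 0.44×0.89×0.05 + 0.72×0.11×0.95 + 0.8×0.11×0.05 = 0.166860
P(genuine code bug | test failure) = 0.023980/0.166860 ≈ 0.1437

Now also conditioning on flaky test harness=true:
Numerator (weight on configurations with genuine code bug): 0.8×0.05 = 0.040000
Denominator P(test failure | flaky test harness): 0.72×0.95 + 0.8×0.05 = 0.724000
P(genuine code bug | test failure, flaky test harness) = 0.040000/0.724000 ≈ 0.0552
— flaky test harness explains away the evidence for genuine code bug.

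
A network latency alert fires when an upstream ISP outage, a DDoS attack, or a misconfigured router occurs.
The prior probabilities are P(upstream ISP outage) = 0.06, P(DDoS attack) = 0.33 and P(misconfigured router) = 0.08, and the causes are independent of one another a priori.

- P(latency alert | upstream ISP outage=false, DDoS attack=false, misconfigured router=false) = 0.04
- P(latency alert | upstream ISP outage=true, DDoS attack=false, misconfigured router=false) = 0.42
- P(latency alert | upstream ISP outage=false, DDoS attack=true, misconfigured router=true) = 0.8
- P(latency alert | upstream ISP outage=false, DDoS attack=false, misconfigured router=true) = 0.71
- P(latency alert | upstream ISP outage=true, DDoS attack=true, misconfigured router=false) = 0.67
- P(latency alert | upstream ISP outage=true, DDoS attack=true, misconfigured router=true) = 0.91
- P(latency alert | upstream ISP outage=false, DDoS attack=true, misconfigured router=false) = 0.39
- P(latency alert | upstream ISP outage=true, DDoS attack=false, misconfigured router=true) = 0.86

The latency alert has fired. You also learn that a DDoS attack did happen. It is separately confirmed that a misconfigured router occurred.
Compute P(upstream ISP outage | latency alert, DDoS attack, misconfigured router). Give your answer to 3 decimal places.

P(upstream ISP outage | latency alert, DDoS attack, misconfigured router) ≈ 0.068

Weight on upstream ISP outage=true, given the evidence: 0.91*0.06 = 0.054600
The normalizing constant is 0.8*0.94 + 0.91*0.06 = 0.806600
Posterior = 0.054600 / 0.806600 ≈ 0.068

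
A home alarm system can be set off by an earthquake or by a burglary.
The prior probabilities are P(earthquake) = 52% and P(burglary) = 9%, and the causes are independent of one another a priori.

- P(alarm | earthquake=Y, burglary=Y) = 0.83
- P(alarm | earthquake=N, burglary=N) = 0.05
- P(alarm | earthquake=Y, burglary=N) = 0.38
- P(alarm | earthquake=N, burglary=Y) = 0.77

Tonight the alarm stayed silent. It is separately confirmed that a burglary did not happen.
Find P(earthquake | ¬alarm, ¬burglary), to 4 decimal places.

Weight on earthquake=true, given the evidence: 0.62×0.52 = 0.322400
Normalizer over all consistent configurations: 0.95×0.48 + 0.62×0.52 = 0.778400
P(earthquake | ¬alarm, ¬burglary) = 0.322400/0.778400 ≈ 0.4142

P(earthquake | ¬alarm, ¬burglary) ≈ 0.4142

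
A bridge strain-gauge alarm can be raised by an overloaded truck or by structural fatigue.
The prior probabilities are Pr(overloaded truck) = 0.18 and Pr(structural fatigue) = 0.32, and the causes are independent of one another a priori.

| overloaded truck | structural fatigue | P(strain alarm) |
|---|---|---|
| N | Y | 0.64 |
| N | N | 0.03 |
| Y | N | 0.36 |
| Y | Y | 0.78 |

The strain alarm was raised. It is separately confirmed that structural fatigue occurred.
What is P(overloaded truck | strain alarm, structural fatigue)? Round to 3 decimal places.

Sum P(strain alarm|·) weighted by the priors over both values of overloaded truck:
  P(strain alarm | structural fatigue) = 0.64*0.82 + 0.78*0.18
        = 0.524800 + 0.140400 = 0.665200
Keeping only the overloaded truck-present terms gives 0.140400, so
  P(overloaded truck | strain alarm, structural fatigue) = 0.140400 / 0.665200 ≈ 0.211

P(overloaded truck | strain alarm, structural fatigue) ≈ 0.211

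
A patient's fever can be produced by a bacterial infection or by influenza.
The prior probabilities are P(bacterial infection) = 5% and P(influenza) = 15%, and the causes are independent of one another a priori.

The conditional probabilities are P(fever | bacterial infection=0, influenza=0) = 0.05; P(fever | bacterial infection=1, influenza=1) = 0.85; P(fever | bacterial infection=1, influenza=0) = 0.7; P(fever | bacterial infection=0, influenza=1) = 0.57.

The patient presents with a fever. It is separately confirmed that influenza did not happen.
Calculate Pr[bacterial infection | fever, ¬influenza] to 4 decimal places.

Sum P(fever|·) weighted by the priors over both values of bacterial infection:
  P(fever | ¬influenza) = 0.05*0.95 + 0.7*0.05
        = 0.047500 + 0.035000 = 0.082500
Configurations with bacterial infection contribute 0.035000, so
  P(bacterial infection | fever, ¬influenza) = 0.035000 / 0.082500 ≈ 0.4242

Pr[bacterial infection | fever, ¬influenza] ≈ 0.4242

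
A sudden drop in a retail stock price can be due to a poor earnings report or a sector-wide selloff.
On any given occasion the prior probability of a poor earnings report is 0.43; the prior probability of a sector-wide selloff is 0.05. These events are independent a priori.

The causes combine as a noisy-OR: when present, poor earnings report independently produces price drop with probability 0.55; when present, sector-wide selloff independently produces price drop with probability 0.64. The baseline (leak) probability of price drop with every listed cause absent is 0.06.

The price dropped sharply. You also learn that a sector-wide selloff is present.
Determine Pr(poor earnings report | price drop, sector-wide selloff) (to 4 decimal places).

Pr(poor earnings report | price drop, sector-wide selloff) ≈ 0.4915

Under noisy-OR, P(price drop | causes) = 1 − (1−0.06)·∏(1−qᵢ) over the active causes.
P(price drop | sector-wide selloff) = 0.6616*0.57 + 0.84772*0.43 = 0.377112 + 0.364520 = 0.741632
The poor earnings report-present share is 0.84772*0.43 = 0.364520.
Hence the posterior is 0.364520/0.741632 ≈ 0.4915.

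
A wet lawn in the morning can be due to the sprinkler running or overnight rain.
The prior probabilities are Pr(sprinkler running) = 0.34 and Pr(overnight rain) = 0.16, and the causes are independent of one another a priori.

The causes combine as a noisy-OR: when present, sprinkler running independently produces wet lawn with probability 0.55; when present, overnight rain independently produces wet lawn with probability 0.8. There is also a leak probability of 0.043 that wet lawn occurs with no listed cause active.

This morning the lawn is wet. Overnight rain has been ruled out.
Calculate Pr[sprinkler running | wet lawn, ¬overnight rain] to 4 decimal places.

Under noisy-OR, P(wet lawn | causes) = 1 − (1−0.043)·∏(1−qᵢ) over the active causes.
Enumerate both values of sprinkler running and weight by the priors:
  P(wet lawn | ¬overnight rain) = 0.043·0.66 + 0.56935·0.34
        = 0.028380 + 0.193579 = 0.221959
Keeping only the sprinkler running-present terms gives 0.193579, so
  P(sprinkler running | wet lawn, ¬overnight rain) = 0.193579 / 0.221959 ≈ 0.8721

Pr[sprinkler running | wet lawn, ¬overnight rain] ≈ 0.8721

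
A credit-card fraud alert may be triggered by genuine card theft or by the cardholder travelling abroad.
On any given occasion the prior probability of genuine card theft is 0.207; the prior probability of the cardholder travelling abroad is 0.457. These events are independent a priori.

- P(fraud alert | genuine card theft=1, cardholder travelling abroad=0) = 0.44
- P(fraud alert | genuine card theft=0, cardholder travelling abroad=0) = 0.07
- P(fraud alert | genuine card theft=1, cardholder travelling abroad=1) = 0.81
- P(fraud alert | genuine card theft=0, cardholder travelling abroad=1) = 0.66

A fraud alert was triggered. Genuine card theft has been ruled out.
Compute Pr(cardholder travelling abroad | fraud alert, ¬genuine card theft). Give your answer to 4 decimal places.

Pr(cardholder travelling abroad | fraud alert, ¬genuine card theft) ≈ 0.8881

Sum P(fraud alert|·) weighted by the priors over both values of cardholder travelling abroad:
  P(fraud alert | ¬genuine card theft) = 0.07×0.543 + 0.66×0.457
        = 0.038010 + 0.301620 = 0.339630
Keeping only the cardholder travelling abroad-present terms gives 0.301620, so
  P(cardholder travelling abroad | fraud alert, ¬genuine card theft) = 0.301620 / 0.339630 ≈ 0.8881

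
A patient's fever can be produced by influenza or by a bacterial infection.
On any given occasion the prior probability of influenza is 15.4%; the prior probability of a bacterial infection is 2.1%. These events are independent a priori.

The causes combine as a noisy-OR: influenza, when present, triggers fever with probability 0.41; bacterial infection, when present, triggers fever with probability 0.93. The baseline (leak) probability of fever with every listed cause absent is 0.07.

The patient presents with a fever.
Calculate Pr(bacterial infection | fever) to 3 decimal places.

Under noisy-OR, P(fever | causes) = 1 − (1−0.07)·∏(1−qᵢ) over the active causes.
P(fever) = 0.07*0.846*0.979 + 0.9349*0.846*0.021 + 0.4513*0.154*0.979 + 0.961591*0.154*0.021 = 0.057976 + 0.016609 + 0.068041 + 0.003110 = 0.145736
Restricting to configurations with bacterial infection present: 0.016609 + 0.003110 = 0.019719.
P(bacterial infection | fever) = 0.019719 / 0.145736 ≈ 0.135

Pr(bacterial infection | fever) ≈ 0.135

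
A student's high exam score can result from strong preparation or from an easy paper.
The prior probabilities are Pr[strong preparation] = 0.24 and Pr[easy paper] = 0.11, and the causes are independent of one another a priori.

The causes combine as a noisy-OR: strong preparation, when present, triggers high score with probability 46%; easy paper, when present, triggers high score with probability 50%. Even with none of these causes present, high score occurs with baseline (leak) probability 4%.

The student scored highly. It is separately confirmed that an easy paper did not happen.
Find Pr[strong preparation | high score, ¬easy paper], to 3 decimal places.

Under noisy-OR, P(high score | causes) = 1 − (1−0.04)·∏(1−qᵢ) over the active causes.
P(high score | ¬easy paper) = 0.04×0.76 + 0.4816×0.24 = 0.030400 + 0.115584 = 0.145984
Restricting to configurations with strong preparation present: 0.4816×0.24 = 0.115584.
So P(strong preparation | high score, ¬easy paper) = 0.115584/0.145984 ≈ 0.792.

Pr[strong preparation | high score, ¬easy paper] ≈ 0.792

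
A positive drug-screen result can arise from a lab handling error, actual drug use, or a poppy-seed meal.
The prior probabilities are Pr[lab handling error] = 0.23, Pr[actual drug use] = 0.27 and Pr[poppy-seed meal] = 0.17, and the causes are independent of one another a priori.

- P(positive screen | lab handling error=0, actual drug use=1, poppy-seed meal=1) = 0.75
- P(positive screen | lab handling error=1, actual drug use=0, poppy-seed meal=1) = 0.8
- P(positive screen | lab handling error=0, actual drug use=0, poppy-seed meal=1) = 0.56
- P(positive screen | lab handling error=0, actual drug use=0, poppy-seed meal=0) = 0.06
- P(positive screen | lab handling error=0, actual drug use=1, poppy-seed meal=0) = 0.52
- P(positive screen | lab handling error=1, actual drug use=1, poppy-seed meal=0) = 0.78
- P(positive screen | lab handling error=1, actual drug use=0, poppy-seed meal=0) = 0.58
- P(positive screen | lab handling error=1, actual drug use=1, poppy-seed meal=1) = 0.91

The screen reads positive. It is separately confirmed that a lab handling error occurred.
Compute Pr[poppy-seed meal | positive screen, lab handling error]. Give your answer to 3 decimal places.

Pr[poppy-seed meal | positive screen, lab handling error] ≈ 0.211

For the numerator, keep only poppy-seed meal=true terms: 0.099280 + 0.041769 = 0.141049
Denominator P(positive screen | lab handling error): 0.58*0.73*0.83 + 0.8*0.73*0.17 + 0.78*0.27*0.83 + 0.91*0.27*0.17 = 0.667269
Posterior = 0.141049 / 0.667269 ≈ 0.211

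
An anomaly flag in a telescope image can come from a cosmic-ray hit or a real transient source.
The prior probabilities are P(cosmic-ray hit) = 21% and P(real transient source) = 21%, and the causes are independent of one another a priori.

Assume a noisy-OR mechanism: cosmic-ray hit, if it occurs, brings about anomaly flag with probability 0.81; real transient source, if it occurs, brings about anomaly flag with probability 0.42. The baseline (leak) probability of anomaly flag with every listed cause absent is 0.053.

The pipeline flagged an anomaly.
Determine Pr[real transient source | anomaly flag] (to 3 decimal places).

Under noisy-OR, P(anomaly flag | causes) = 1 − (1−0.053)·∏(1−qᵢ) over the active causes.
Enumerate the 4 (cosmic-ray hit, real transient source) configurations and weight by the priors:
  P(anomaly flag) = 0.053·0.79·0.79 + 0.45074·0.79·0.21 + 0.82007·0.21·0.79 + 0.895641·0.21·0.21
        = 0.033077 + 0.074778 + 0.136050 + 0.039498 = 0.283403
The terms with real transient source present sum to 0.114276, so
  P(real transient source | anomaly flag) = 0.114276 / 0.283403 ≈ 0.403

Pr[real transient source | anomaly flag] ≈ 0.403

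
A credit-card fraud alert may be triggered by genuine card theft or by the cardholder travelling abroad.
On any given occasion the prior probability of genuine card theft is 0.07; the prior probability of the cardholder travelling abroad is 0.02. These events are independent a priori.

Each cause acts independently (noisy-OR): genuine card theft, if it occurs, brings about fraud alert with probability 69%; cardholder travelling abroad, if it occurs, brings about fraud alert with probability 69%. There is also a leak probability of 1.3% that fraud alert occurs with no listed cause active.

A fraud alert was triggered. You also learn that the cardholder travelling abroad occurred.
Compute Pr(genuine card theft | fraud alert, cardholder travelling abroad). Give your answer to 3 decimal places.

Pr(genuine card theft | fraud alert, cardholder travelling abroad) ≈ 0.089

Under noisy-OR, P(fraud alert | causes) = 1 − (1−0.013)·∏(1−qᵢ) over the active causes.
By total probability over both values of genuine card theft:
  P(fraud alert | cardholder travelling abroad) = 0.69403*0.93 + 0.905149*0.07
        = 0.645448 + 0.063360 = 0.708808
Keeping only the genuine card theft-present terms gives 0.063360, so
  P(genuine card theft | fraud alert, cardholder travelling abroad) = 0.063360 / 0.708808 ≈ 0.089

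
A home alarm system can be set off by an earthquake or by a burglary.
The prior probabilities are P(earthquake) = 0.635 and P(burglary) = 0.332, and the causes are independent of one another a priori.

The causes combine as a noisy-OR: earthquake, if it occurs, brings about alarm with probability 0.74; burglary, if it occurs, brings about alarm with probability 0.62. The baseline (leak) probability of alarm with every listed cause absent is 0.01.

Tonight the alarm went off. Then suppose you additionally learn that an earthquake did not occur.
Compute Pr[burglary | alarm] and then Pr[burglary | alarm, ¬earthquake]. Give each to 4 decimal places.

Under noisy-OR, P(alarm | causes) = 1 − (1−0.01)·∏(1−qᵢ) over the active causes.
P(alarm) = 0.01·0.365·0.668 + 0.6238·0.365·0.332 + 0.7426·0.635·0.668 + 0.902188·0.635·0.332 = 0.002438 + 0.075592 + 0.314996 + 0.190199 = 0.583225
Of this, 0.265791 comes from 0.075592 + 0.190199 (the burglary=true cases).
So P(burglary | alarm) = 0.265791/0.583225 ≈ 0.4557.

Now also conditioning on earthquake≠true:
Numerator (weight on configurations with burglary): 0.6238×0.332 = 0.207102
Denominator P(alarm | ¬earthquake): 0.01×0.668 + 0.6238×0.332 = 0.213782
Posterior = 0.207102 / 0.213782 ≈ 0.9688
With earthquake excluded, burglary must carry more of the explanatory weight for the alarm.

Pr[burglary | alarm] ≈ 0.4557; Pr[burglary | alarm, ¬earthquake] ≈ 0.9688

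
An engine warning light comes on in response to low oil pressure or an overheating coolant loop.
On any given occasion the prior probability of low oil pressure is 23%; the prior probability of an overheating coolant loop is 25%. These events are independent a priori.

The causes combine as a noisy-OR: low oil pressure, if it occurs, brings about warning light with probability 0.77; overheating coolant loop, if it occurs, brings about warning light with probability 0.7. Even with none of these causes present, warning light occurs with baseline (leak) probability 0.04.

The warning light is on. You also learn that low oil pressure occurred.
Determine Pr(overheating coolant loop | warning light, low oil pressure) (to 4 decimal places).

Under noisy-OR, P(warning light | causes) = 1 − (1−0.04)·∏(1−qᵢ) over the active causes.
For the numerator, keep only overheating coolant loop=true terms: 0.93376×0.25 = 0.233440
Denominator P(warning light | low oil pressure): 0.7792×0.75 + 0.93376×0.25 = 0.817840
P(overheating coolant loop | warning light, low oil pressure) = 0.233440/0.817840 ≈ 0.2854

Pr(overheating coolant loop | warning light, low oil pressure) ≈ 0.2854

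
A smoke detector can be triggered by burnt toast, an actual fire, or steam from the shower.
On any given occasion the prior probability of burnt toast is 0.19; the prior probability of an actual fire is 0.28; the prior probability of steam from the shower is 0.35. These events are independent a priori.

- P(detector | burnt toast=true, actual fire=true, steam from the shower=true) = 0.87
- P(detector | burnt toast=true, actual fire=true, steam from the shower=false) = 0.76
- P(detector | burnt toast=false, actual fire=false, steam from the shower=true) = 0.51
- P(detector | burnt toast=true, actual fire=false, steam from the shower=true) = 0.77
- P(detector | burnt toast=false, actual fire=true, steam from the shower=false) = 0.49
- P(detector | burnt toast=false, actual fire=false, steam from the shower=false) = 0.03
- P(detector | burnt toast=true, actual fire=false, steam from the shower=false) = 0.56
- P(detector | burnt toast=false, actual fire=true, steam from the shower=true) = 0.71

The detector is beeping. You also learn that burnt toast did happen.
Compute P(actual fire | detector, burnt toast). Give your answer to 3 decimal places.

P(detector | burnt toast) = 0.56×0.72×0.65 + 0.77×0.72×0.35 + 0.76×0.28×0.65 + 0.87×0.28×0.35 = 0.262080 + 0.194040 + 0.138320 + 0.085260 = 0.679700
Of this, 0.223580 comes from 0.138320 + 0.085260 (the actual fire=true cases).
Hence the posterior is 0.223580/0.679700 ≈ 0.329.

P(actual fire | detector, burnt toast) ≈ 0.329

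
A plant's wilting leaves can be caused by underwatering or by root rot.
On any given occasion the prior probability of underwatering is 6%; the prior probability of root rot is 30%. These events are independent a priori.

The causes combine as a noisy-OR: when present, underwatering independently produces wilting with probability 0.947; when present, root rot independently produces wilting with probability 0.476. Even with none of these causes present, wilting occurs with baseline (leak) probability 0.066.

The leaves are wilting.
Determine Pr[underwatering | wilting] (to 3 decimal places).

Under noisy-OR, P(wilting | causes) = 1 − (1−0.066)·∏(1−qᵢ) over the active causes.
Sum P(wilting|·) weighted by the priors over the 4 (underwatering, root rot) configurations:
  P(wilting) = 0.066×0.94×0.7 + 0.510584×0.94×0.3 + 0.950498×0.06×0.7 + 0.974061×0.06×0.3
        = 0.043428 + 0.143985 + 0.039921 + 0.017533 = 0.244867
The terms with underwatering present sum to 0.057454, so
  P(underwatering | wilting) = 0.057454 / 0.244867 ≈ 0.235

Pr[underwatering | wilting] ≈ 0.235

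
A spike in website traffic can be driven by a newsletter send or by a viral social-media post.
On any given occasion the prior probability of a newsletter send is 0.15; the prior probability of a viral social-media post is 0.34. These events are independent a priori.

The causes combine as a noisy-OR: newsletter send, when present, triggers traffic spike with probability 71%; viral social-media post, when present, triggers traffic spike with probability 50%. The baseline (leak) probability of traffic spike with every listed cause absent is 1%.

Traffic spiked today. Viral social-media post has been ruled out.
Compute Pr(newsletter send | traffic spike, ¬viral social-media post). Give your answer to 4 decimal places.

Under noisy-OR, P(traffic spike | causes) = 1 − (1−0.01)·∏(1−qᵢ) over the active causes.
P(traffic spike | ¬viral social-media post) = 0.01×0.85 + 0.7129×0.15 = 0.008500 + 0.106935 = 0.115435
Restricting to configurations with newsletter send present: 0.7129×0.15 = 0.106935.
P(newsletter send | traffic spike, ¬viral social-media post) = 0.106935 / 0.115435 ≈ 0.9264

Pr(newsletter send | traffic spike, ¬viral social-media post) ≈ 0.9264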